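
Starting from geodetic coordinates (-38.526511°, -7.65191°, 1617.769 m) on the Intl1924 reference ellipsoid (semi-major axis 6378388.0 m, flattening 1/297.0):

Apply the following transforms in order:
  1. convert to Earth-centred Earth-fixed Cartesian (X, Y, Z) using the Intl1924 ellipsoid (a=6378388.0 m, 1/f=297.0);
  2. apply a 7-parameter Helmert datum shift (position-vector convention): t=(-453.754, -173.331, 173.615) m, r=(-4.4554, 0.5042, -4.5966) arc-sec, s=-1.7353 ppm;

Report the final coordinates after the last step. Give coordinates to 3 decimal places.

start: φ=-38.526511°, λ=-7.651910°, h=1617.769 m
→ ECEF (a=6378388.000, f=1/297.0): X=4953223.3282, Y=-665469.1663, Z=-3952404.4654
→ Helmert 7p (PV): X=4952736.4876, Y=-665837.0980, Z=-3952221.7252

X=4952736.488 m, Y=-665837.098 m, Z=-3952221.725 m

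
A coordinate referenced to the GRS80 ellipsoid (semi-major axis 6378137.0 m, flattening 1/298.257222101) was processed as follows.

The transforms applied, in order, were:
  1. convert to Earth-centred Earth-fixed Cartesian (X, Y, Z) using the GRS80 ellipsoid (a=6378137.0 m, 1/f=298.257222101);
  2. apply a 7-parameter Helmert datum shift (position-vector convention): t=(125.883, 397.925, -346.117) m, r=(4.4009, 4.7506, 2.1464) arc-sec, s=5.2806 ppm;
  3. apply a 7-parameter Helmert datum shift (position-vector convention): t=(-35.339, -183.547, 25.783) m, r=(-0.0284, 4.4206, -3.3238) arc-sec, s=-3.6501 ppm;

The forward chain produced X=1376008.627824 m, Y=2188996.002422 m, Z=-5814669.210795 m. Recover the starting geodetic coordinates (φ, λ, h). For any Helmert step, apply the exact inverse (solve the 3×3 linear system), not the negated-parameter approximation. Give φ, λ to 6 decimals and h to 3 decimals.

start: X=1376008.6278, Y=2188996.0024, Z=-5814669.2108 m
→ Helmert⁻¹: X=1376138.3305, Y=2189210.5162, Z=-5814686.4237
→ Helmert⁻¹: X=1376161.8697, Y=2188662.6572, Z=-5814324.6062
→ geod (Bowring, a=6378137.000): φ=-66.17002900°, λ=57.83961700°, h=2941.9580 m

φ=-66.170029°, λ=57.839617°, h=2941.958 m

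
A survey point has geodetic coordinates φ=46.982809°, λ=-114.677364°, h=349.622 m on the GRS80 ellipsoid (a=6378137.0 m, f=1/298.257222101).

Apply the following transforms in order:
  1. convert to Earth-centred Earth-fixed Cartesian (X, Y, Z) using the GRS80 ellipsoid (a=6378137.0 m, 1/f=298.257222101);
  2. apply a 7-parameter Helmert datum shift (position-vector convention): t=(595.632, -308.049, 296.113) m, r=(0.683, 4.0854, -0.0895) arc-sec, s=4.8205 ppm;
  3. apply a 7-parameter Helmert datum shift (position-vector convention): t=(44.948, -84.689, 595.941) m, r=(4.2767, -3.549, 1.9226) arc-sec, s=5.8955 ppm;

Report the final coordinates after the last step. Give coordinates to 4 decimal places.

start: φ=46.982809°, λ=-114.677364°, h=349.622 m
→ ECEF (a=6378137.000, f=1/298.257222101): X=-1820053.0380, Y=-3961200.6358, Z=4640716.8139
→ Helmert 7p (PV): X=-1819375.9812, Y=-3961542.3568, Z=4641058.2299
→ Helmert 7p (PV): X=-1819384.6881, Y=-3961763.5880, Z=4641568.0886

X=-1819384.6881 m, Y=-3961763.5880 m, Z=4641568.0886 m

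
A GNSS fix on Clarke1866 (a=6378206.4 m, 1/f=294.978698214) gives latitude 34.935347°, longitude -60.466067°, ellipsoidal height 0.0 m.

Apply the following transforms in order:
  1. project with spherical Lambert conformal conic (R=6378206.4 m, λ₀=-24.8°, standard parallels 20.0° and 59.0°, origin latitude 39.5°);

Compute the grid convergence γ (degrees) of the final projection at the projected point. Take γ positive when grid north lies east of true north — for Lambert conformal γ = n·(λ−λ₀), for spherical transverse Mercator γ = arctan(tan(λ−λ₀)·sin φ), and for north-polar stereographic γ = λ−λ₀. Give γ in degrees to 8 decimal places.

start: φ=34.935347°, λ=-60.466067°, h=0.000 m
→ into lcc (λ₀=-24.8°): φ=34.93534700°, λ−λ₀=-35.66606700°
convergence γ = -23.15558670°

-23.15558670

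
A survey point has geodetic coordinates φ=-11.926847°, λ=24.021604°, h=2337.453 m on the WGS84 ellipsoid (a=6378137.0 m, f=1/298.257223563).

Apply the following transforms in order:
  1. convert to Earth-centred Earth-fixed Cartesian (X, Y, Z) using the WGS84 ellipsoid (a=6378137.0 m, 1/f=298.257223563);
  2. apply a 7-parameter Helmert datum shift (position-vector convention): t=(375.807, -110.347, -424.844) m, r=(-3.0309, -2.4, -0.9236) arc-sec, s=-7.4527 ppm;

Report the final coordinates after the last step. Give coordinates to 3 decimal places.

start: φ=-11.926847°, λ=24.021604°, h=2337.453 m
→ ECEF (a=6378137.000, f=1/298.257223563): X=5702878.8681, Y=2541662.2839, Z=-1309969.0291
→ Helmert 7p (PV): X=5703238.7961, Y=2541488.2100, Z=-1310355.1022

X=5703238.796 m, Y=2541488.210 m, Z=-1310355.102 m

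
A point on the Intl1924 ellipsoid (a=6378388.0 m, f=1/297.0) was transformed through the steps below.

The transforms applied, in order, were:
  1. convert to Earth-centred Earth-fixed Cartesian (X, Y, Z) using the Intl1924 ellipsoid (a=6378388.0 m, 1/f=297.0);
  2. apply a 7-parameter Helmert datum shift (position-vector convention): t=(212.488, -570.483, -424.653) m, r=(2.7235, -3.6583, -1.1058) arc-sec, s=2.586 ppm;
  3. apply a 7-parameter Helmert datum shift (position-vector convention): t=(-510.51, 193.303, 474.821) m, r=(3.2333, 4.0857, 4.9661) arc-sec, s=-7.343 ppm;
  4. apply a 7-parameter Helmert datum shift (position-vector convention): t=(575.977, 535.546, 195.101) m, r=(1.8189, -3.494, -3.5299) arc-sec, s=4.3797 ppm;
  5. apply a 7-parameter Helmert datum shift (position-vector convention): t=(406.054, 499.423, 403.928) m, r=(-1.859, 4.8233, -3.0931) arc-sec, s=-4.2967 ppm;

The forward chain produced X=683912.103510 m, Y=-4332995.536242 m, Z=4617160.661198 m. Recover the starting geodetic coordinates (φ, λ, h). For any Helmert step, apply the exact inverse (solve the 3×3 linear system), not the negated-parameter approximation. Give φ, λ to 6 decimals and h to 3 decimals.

φ=46.653659°, λ=-81.040169°, h=1590.611 m

start: X=683912.1035, Y=-4332995.5362, Z=4617160.6612 m
→ Helmert⁻¹: X=683466.0129, Y=-4333544.9393, Z=4616753.4954
→ Helmert⁻¹: X=683039.4167, Y=-4334009.1041, Z=4616564.8236
→ Helmert⁻¹: X=683359.1570, Y=-4334178.3249, Z=4616205.3751
→ Helmert⁻¹: X=683250.0156, Y=-4333532.0143, Z=4616663.1910
→ geod (Bowring, a=6378388.000): φ=46.65365900°, λ=-81.04016900°, h=1590.6110 m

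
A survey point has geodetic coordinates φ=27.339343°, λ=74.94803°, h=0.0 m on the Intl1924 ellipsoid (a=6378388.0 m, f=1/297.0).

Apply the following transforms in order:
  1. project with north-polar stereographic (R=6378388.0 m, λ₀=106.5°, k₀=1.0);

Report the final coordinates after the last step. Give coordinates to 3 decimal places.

E=-4063463.096 m, N=-6617488.362 m

start: φ=27.339343°, λ=74.948030°, h=0.000 m
→ stereo (R=6378388.0, λ₀=106.5°): E=-4063463.0960, N=-6617488.3616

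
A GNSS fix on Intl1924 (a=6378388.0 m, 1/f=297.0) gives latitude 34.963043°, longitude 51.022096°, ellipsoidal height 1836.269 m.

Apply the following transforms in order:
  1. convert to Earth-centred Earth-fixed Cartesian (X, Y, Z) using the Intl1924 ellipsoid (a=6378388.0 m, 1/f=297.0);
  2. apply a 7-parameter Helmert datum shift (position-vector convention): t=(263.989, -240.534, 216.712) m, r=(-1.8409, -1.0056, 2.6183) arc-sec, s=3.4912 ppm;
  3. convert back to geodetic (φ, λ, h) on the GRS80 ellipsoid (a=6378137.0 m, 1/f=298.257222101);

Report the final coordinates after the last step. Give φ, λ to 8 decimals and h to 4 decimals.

start: φ=34.963043°, λ=51.022096°, h=1836.269 m
→ ECEF (a=6378388.000, f=1/297.0): X=3292616.4510, Y=4069250.4056, Z=3635616.3148
→ Helmert 7p (PV): X=3292822.5557, Y=4069098.3222, Z=3635825.4541
→ geod (Bowring, a=6378137.000): φ=34.96375602°, λ=51.01929512°, h=2186.5409 m

φ=34.96375602°, λ=51.01929512°, h=2186.5409 m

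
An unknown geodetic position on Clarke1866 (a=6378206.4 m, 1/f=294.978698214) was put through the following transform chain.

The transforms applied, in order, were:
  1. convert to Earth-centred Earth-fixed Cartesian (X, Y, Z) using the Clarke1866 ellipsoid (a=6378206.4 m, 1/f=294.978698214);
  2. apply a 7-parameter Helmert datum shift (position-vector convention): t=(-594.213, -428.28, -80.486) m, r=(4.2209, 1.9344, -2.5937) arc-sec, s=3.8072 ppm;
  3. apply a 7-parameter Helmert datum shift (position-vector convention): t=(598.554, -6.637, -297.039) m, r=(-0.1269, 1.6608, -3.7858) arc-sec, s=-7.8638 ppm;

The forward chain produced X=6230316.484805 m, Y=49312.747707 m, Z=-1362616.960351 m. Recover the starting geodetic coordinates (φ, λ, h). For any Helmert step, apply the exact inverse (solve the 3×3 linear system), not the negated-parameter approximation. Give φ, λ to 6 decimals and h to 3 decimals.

φ=-12.413525°, λ=0.459006°, h=503.018 m

start: X=6230316.4848, Y=49312.7477, Z=-1362616.9604 m
→ Helmert⁻¹: X=6229776.9819, Y=49434.9525, Z=-1362280.4432
→ Helmert⁻¹: X=6230359.6215, Y=49913.5129, Z=-1362137.3627
→ geod (Bowring, a=6378206.400): φ=-12.41352500°, λ=0.45900600°, h=503.0180 m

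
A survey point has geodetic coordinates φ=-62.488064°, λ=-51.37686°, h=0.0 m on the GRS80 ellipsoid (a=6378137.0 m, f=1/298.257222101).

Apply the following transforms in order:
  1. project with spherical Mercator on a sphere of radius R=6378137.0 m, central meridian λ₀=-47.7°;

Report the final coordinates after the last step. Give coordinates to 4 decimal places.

start: φ=-62.488064°, λ=-51.376860°, h=0.000 m
→ merc (R=6378137.0, λ₀=-47.7°): E=-409306.1829, N=-8975809.3347

E=-409306.1829 m, N=-8975809.3347 m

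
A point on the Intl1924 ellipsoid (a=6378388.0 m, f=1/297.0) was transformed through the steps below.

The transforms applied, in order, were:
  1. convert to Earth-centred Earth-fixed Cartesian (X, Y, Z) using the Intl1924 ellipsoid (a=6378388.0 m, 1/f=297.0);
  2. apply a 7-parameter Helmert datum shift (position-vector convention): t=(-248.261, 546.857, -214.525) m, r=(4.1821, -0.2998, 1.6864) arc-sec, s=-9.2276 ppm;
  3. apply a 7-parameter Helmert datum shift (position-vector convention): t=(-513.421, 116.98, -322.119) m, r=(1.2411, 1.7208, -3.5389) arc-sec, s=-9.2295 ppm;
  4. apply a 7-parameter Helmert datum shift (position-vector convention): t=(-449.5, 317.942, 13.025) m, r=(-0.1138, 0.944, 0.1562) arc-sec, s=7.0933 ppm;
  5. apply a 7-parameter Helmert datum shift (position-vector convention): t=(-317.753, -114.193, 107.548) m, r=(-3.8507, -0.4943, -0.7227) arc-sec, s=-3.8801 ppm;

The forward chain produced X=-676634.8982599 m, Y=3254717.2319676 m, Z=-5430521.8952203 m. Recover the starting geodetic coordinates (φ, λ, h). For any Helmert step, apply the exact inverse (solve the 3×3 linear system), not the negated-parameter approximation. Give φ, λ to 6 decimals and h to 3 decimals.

start: X=-676634.8983, Y=3254717.2320, Z=-5430521.8952 m
→ Helmert⁻¹: X=-676344.1880, Y=3254943.0665, Z=-5430588.1283
→ Helmert⁻¹: X=-675862.5753, Y=3254605.5466, Z=-5430563.9302
→ Helmert⁻¹: X=-675365.9214, Y=3254474.3425, Z=-5430317.1467
→ Helmert⁻¹: X=-675105.1797, Y=3253852.9315, Z=-5430217.7209
→ geod (Bowring, a=6378388.000): φ=-58.70617800°, λ=101.72135100°, h=3621.9760 m

φ=-58.706178°, λ=101.721351°, h=3621.976 m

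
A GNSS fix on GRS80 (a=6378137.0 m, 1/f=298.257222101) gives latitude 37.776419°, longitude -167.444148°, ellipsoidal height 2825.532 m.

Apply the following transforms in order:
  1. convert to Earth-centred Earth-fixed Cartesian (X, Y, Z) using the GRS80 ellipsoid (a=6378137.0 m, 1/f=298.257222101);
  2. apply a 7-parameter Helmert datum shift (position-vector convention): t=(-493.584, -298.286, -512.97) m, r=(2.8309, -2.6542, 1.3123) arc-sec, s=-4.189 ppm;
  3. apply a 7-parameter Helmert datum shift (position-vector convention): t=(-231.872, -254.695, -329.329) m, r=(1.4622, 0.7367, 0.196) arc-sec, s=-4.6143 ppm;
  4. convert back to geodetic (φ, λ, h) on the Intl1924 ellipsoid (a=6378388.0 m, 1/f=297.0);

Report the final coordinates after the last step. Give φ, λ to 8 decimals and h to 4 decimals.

φ=37.76587110°, λ=-167.43858837°, h=2691.2214 m

start: φ=37.776419°, λ=-167.444148°, h=2825.532 m
→ ECEF (a=6378137.000, f=1/298.257222101): X=-4929132.1859, Y=-1097804.4677, Z=3887589.6212
→ Helmert 7p (PV): X=-4929648.1624, Y=-1098182.8704, Z=3886981.8718
→ Helmert 7p (PV): X=-4929842.3612, Y=-1098464.7368, Z=3886644.4289
→ geod (Bowring, a=6378388.000): φ=37.76587110°, λ=-167.43858837°, h=2691.2214 m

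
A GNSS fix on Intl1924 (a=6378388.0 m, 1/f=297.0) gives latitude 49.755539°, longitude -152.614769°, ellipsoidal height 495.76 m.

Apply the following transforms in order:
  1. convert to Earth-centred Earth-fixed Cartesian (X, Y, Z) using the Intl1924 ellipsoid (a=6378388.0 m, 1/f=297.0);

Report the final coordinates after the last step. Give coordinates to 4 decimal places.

start: φ=49.755539°, λ=-152.614769°, h=495.760 m
→ ECEF (a=6378388.000, f=1/297.0): X=-3666432.8981, Y=-1899299.4395, Z=4845738.0537

X=-3666432.8981 m, Y=-1899299.4395 m, Z=4845738.0537 m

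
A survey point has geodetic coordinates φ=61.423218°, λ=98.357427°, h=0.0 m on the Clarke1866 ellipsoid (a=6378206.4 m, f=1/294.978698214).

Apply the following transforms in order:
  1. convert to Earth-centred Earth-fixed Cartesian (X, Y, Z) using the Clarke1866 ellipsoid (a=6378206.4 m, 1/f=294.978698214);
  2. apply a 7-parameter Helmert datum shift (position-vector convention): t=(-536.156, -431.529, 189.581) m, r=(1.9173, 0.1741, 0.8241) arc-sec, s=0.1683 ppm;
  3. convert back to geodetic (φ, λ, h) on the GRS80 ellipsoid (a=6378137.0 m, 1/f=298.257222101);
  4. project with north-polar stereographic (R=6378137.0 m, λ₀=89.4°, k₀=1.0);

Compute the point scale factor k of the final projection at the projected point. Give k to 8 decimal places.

start: φ=61.423218°, λ=98.357427°, h=0.000 m
→ ECEF (a=6378206.400, f=1/294.978698214): X=-444607.6755, Y=3026436.2229, Z=5577857.9840
→ Helmert 7p (PV): X=-445151.2900, Y=3025951.5788, Z=5578077.0108
→ geod (Bowring, a=6378137.000): φ=61.42551682°, λ=98.36882208°, h=-113.1238 m
→ into stereo (λ₀=89.4°): φ=61.42551682°, λ−λ₀=8.96882208°
scale k = 1.06485155

1.06485155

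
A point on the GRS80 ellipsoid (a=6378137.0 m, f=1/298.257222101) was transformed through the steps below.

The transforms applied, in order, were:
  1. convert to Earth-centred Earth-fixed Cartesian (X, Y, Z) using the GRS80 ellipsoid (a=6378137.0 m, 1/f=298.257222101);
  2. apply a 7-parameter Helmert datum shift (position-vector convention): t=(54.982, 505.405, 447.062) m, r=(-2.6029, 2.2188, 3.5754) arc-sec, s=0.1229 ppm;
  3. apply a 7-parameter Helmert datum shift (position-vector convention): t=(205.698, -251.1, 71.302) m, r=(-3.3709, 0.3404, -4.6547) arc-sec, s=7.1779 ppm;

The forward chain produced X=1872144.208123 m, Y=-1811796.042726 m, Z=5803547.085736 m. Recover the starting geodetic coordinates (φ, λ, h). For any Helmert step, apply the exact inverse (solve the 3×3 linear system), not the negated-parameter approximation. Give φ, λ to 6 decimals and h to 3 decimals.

start: X=1872144.2081, Y=-1811796.0427, Z=5803547.0857 m
→ Helmert⁻¹: X=1871956.3776, Y=-1811584.5387, Z=5803407.6106
→ Helmert⁻¹: X=1871807.3302, Y=-1812195.3957, Z=5802957.1020
→ geod (Bowring, a=6378137.000): φ=65.96505400°, λ=-44.07296100°, h=652.1130 m

φ=65.965054°, λ=-44.072961°, h=652.113 m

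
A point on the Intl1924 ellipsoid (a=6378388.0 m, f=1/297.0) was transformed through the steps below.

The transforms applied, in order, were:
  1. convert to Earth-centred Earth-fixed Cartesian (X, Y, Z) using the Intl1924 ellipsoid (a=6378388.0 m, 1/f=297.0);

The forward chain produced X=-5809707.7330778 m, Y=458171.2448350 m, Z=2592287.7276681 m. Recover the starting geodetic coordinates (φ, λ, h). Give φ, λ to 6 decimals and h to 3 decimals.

start: X=-5809707.7331, Y=458171.2448, Z=2592287.7277 m
→ geod (Bowring, a=6378388.000): φ=24.12413300°, λ=175.49081300°, h=3464.1960 m

φ=24.124133°, λ=175.490813°, h=3464.196 m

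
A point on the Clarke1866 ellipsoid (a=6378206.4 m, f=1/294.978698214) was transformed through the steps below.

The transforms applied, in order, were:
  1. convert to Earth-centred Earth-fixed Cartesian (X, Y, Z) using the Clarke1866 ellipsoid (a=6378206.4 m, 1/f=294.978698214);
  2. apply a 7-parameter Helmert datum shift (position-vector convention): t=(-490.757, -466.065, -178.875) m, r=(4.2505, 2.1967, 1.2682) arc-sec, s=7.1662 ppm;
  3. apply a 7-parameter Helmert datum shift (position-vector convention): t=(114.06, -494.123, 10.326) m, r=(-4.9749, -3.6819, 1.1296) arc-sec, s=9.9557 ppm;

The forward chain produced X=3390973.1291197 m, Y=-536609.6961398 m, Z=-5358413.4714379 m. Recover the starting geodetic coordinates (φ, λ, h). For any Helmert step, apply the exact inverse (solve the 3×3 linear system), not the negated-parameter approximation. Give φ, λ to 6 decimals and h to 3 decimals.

φ=-57.526485°, λ=-8.975938°, h=915.847 m

start: X=3390973.1291, Y=-536609.6961, Z=-5358413.4714 m
→ Helmert⁻¹: X=3390726.7256, Y=-535999.5647, Z=-5358443.9046
→ Helmert⁻¹: X=3391246.9512, Y=-535660.9288, Z=-5358179.4766
→ geod (Bowring, a=6378206.400): φ=-57.52648500°, λ=-8.97593800°, h=915.8470 m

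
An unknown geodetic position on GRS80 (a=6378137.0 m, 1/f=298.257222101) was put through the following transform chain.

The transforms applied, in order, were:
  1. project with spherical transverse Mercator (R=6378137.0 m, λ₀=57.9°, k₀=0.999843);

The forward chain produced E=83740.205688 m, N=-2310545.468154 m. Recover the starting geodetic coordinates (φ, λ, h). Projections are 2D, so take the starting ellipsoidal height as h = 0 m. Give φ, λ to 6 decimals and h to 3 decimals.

φ=-20.757370°, λ=58.704576°, h=0.000 m

start: E=83740.2057, N=-2310545.4682 m
→ tm⁻¹: φ=-20.75737000°, λ=58.70457600°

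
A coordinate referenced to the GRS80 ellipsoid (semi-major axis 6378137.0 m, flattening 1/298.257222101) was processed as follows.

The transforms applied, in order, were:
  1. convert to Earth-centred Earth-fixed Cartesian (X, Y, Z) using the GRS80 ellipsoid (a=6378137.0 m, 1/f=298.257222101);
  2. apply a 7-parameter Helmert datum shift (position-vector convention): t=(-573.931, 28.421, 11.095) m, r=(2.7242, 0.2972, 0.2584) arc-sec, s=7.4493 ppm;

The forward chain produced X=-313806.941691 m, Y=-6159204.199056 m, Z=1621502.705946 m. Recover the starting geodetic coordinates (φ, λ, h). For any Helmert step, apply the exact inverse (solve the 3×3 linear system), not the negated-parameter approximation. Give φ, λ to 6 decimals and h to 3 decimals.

φ=14.826607°, λ=-92.911421°, h=-1.549 m

start: X=-313806.9417, Y=-6159204.1991, Z=1621502.7059 m
→ Helmert⁻¹: X=-313240.7297, Y=-6159164.9296, Z=1621560.4266
→ geod (Bowring, a=6378137.000): φ=14.82660700°, λ=-92.91142100°, h=-1.5490 m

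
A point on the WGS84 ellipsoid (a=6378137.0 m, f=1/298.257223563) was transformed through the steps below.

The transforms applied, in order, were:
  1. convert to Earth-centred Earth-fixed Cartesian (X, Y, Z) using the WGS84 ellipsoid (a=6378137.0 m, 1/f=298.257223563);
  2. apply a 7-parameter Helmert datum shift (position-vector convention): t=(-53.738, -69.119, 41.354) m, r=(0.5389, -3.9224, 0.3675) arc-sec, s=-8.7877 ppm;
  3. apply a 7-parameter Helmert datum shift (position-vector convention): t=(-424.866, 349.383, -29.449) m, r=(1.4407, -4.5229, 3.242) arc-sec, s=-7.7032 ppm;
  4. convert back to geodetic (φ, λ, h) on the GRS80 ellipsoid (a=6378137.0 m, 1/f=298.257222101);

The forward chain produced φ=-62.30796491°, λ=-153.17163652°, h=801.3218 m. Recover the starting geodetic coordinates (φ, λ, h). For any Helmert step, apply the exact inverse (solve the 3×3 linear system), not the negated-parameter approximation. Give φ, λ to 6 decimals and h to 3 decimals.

φ=-62.308067°, λ=-153.164729°, h=776.384 m

start: φ=-62.307965°, λ=-153.171637°, h=801.322 m
→ ECEF (a=6378137.000, f=1/298.257222101): X=-2652300.3012, Y=-1341421.7094, Z=-5625256.4938
→ Helmert⁻¹: X=-2652040.3003, Y=-1341779.0349, Z=-5625202.8524
→ Helmert⁻¹: X=-2652119.2293, Y=-1341731.6782, Z=-5625239.7008
→ geod (Bowring, a=6378137.000): φ=-62.30806700°, λ=-153.16472900°, h=776.3840 m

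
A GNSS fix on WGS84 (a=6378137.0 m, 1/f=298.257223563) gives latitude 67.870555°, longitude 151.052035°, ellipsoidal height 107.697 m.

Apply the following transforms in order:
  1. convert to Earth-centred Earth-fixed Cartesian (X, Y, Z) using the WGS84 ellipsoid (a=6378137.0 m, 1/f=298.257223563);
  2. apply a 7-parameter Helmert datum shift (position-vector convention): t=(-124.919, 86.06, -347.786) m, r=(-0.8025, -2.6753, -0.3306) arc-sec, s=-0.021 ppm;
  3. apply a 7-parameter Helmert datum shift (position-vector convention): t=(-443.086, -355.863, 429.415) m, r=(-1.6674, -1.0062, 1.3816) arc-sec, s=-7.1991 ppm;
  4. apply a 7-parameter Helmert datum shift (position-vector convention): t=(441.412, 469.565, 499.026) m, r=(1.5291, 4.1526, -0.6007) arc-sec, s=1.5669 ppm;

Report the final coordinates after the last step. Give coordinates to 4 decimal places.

start: φ=67.870555°, λ=151.052035°, h=107.697 m
→ ECEF (a=6378137.000, f=1/298.257223563): X=-2108559.3858, Y=1166291.4696, Z=5885769.2253
→ Helmert 7p (PV): X=-2108758.7309, Y=1166403.7840, Z=5885389.4296
→ Helmert 7p (PV): X=-2109223.1583, Y=1166072.9751, Z=5885756.7594
→ Helmert 7p (PV): X=-2108663.1609, Y=1166506.8770, Z=5886316.1159

X=-2108663.1609 m, Y=1166506.8770 m, Z=5886316.1159 m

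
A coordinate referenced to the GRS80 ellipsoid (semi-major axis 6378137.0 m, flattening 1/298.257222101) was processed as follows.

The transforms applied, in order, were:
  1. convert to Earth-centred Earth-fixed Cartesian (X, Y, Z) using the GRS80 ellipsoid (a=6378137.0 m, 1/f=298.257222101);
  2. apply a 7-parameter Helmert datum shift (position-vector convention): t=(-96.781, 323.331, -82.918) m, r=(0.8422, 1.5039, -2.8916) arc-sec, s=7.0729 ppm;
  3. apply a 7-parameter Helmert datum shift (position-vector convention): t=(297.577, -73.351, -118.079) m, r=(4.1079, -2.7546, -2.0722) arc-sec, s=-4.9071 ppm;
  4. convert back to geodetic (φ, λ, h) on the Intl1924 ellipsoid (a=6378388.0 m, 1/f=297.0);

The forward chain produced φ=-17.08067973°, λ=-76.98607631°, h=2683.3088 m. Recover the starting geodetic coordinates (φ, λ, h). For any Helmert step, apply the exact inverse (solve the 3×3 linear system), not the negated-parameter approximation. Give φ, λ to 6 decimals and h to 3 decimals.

start: φ=-17.080680°, λ=-76.986076°, h=2683.309 m
→ ECEF (a=6378388.000, f=1/297.0): X=1373957.5654, Y=-5944672.7333, Z=-1862180.8674
→ Helmert⁻¹: X=1373701.5849, Y=-5944651.8349, Z=-1861971.8794
→ Helmert⁻¹: X=1373885.5652, Y=-5944921.4598, Z=-1861841.5017
→ geod (Bowring, a=6378137.000): φ=-17.07668800°, λ=-76.98726100°, h=3042.9400 m

φ=-17.076688°, λ=-76.987261°, h=3042.940 m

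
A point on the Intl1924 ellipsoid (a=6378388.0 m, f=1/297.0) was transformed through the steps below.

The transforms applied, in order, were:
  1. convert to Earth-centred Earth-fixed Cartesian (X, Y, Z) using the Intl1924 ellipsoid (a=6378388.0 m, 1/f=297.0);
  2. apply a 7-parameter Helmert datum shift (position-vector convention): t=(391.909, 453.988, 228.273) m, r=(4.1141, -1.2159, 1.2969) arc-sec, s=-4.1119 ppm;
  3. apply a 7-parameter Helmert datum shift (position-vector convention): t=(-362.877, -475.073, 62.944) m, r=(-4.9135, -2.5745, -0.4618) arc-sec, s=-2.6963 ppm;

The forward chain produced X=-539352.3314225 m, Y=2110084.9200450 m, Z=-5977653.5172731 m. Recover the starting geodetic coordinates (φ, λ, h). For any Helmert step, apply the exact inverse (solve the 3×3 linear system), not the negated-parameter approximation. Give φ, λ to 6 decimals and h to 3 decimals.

start: X=-539352.3314, Y=2110084.9200, Z=-5977653.5173 m
→ Helmert⁻¹: X=-539070.2438, Y=2110706.8730, Z=-5977675.5708
→ Helmert⁻¹: X=-539486.3426, Y=2110145.7193, Z=-5977967.3326
→ geod (Bowring, a=6378388.000): φ=-70.10518400°, λ=104.34121800°, h=2960.5300 m

φ=-70.105184°, λ=104.341218°, h=2960.530 m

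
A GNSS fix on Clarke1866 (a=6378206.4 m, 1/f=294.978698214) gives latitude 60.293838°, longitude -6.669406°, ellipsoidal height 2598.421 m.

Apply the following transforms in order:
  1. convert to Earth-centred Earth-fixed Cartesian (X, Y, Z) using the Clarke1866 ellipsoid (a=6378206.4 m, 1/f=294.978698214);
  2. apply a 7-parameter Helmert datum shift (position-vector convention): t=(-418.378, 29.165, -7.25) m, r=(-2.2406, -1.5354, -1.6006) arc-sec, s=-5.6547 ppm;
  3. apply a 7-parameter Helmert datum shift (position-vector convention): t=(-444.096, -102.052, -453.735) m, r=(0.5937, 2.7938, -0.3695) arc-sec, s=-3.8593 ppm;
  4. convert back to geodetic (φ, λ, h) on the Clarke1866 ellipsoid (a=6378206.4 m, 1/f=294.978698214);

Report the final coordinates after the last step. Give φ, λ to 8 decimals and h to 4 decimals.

φ=60.29810696°, λ=-6.67221112°, h=1717.0848 m

start: φ=60.293838°, λ=-6.669406°, h=2598.421 m
→ ECEF (a=6378206.400, f=1/294.978698214): X=3148669.4260, Y=-368179.2706, Z=5518833.0819
→ Helmert 7p (PV): X=3148189.3052, Y=-368112.5076, Z=5518822.0620
→ Helmert 7p (PV): X=3147807.1506, Y=-368234.6636, Z=5518303.3275
→ geod (Bowring, a=6378206.400): φ=60.29810696°, λ=-6.67221112°, h=1717.0848 m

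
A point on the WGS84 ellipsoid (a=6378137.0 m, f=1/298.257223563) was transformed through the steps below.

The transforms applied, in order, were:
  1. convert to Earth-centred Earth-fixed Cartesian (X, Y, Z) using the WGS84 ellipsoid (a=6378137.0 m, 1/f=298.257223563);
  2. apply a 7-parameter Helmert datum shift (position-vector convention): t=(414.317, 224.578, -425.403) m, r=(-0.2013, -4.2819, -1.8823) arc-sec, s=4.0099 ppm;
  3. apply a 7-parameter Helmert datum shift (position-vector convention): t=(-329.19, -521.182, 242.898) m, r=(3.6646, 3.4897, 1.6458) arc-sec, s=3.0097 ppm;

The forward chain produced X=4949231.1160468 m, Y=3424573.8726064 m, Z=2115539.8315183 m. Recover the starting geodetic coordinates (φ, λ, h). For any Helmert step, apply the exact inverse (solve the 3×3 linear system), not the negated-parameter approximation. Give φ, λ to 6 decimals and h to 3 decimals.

φ=19.487996°, λ=34.684015°, h=3840.783 m

start: X=4949231.1160, Y=3424573.8726, Z=2115539.8315 m
→ Helmert⁻¹: X=4949536.9503, Y=3425082.8351, Z=2115313.4544
→ Helmert⁻¹: X=4949115.4525, Y=3424887.6230, Z=2115630.9761
→ geod (Bowring, a=6378137.000): φ=19.48799600°, λ=34.68401500°, h=3840.7830 m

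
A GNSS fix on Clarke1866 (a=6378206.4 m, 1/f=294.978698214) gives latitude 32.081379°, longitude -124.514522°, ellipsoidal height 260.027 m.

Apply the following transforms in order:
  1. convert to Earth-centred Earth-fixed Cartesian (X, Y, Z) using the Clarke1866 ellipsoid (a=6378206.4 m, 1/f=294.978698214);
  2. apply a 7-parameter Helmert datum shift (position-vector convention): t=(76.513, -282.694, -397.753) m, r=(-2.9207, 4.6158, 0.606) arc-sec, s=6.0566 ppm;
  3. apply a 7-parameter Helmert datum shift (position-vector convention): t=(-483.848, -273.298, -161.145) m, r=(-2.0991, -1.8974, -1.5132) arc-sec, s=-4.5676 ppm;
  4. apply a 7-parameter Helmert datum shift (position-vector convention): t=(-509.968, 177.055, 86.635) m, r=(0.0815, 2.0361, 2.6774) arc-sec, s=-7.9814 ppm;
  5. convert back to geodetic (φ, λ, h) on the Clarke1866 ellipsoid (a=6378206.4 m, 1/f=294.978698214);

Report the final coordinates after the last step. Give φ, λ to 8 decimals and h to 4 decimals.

start: φ=32.081379°, λ=-124.514522°, h=260.027 m
→ ECEF (a=6378206.400, f=1/294.978698214): X=-3065164.8908, Y=-4457421.8877, Z=3368038.9923
→ Helmert 7p (PV): X=-3065018.4759, Y=-4457692.8924, Z=3367793.3482
→ Helmert 7p (PV): X=-3065552.0062, Y=-4457889.0710, Z=3367633.9904
→ Helmert 7p (PV): X=-3065946.3995, Y=-4457717.5582, Z=3367722.2463
→ geod (Bowring, a=6378206.400): φ=32.07567121°, λ=-124.51956734°, h=673.4637 m

φ=32.07567121°, λ=-124.51956734°, h=673.4637 m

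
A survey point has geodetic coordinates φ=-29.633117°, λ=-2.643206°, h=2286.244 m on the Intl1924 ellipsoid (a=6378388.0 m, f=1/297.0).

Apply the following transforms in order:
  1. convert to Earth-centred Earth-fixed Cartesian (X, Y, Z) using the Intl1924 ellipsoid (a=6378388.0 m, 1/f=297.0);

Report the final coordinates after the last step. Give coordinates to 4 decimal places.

start: φ=-29.633117°, λ=-2.643206°, h=2286.244 m
→ ECEF (a=6378388.000, f=1/297.0): X=5544797.3915, Y=-255977.8018, Z=-3136264.0692

X=5544797.3915 m, Y=-255977.8018 m, Z=-3136264.0692 m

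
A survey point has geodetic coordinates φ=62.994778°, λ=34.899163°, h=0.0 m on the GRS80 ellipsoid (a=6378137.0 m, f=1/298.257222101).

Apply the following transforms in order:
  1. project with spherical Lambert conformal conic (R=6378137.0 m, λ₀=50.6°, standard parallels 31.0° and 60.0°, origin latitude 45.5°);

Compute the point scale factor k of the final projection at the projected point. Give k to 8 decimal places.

1.01743786

start: φ=62.994778°, λ=34.899163°, h=0.000 m
→ into lcc (λ₀=50.6°): φ=62.99477800°, λ−λ₀=-15.70083700°
scale k = 1.01743786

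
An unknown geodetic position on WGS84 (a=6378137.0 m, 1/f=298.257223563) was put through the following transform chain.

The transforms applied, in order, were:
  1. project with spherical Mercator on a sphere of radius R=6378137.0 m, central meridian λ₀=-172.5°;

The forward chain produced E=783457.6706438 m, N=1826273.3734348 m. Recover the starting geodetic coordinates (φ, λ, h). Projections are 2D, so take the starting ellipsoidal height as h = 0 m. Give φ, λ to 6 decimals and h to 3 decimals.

start: E=783457.6706, N=1826273.3734 m
→ merc⁻¹: φ=16.18600600°, λ=-165.46208000°

φ=16.186006°, λ=-165.462080°, h=0.000 m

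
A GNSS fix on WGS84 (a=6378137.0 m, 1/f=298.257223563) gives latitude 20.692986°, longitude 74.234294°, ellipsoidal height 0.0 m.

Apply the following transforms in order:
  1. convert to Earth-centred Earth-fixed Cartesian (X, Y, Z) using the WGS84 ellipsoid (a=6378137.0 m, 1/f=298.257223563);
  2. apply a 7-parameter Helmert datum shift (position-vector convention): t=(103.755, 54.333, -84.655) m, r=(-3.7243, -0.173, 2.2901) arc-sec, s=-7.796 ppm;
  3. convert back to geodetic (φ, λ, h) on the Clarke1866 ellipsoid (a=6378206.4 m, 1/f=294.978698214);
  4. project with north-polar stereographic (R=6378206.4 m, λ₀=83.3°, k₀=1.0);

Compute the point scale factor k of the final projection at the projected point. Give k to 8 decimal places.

start: φ=20.692986°, λ=74.234294°, h=0.000 m
→ ECEF (a=6378137.000, f=1/298.257223563): X=1621846.6404, Y=5744606.2945, Z=2239629.1399
→ Helmert 7p (PV): X=1621872.0929, Y=5744674.2876, Z=2239424.6617
→ geod (Bowring, a=6378206.400): φ=20.69244440°, λ=74.23423621°, h=-44.3518 m
→ into stereo (λ₀=83.3°): φ=20.69244440°, λ−λ₀=-9.06576379°
scale k = 1.47781269

1.47781269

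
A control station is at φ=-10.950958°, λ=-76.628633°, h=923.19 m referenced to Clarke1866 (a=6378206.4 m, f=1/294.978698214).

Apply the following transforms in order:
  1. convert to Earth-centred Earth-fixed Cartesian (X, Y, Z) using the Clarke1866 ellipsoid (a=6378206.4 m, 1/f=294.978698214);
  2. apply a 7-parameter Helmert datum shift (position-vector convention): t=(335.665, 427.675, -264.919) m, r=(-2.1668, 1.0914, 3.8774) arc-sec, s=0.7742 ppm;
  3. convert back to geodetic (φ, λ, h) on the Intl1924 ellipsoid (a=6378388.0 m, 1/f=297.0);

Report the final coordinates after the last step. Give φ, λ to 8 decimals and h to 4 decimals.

start: φ=-10.950958°, λ=-76.628633°, h=923.190 m
→ ECEF (a=6378206.400, f=1/294.978698214): X=1448561.4468, Y=-6093931.5960, Z=-1203780.7026
→ Helmert 7p (PV): X=1449006.4186, Y=-6093494.0543, Z=-1203990.2018
→ geod (Bowring, a=6378388.000): φ=-10.95287897°, λ=-76.62374725°, h=459.2449 m

φ=-10.95287897°, λ=-76.62374725°, h=459.2449 m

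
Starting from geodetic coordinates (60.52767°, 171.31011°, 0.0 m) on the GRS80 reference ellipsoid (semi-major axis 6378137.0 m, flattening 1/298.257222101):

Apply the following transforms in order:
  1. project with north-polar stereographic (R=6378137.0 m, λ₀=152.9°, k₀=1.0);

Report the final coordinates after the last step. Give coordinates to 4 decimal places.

E=1059612.6073 m, N=-3183437.4289 m

start: φ=60.527670°, λ=171.310110°, h=0.000 m
→ stereo (R=6378137.0, λ₀=152.9°): E=1059612.6073, N=-3183437.4289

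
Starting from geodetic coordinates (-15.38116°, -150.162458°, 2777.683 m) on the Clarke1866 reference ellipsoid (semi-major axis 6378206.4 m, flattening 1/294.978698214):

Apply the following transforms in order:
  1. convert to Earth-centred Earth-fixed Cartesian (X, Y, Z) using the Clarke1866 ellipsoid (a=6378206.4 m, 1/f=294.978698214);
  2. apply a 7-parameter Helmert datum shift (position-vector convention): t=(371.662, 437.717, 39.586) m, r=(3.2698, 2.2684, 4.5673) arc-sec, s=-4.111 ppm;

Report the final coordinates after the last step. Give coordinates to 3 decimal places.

start: φ=-15.381160°, λ=-150.162458°, h=2777.683 m
→ ECEF (a=6378206.400, f=1/294.978698214): X=-5338135.9189, Y=-3061825.9462, Z=-1681435.7431
→ Helmert 7p (PV): X=-5337693.0060, Y=-3061467.1886, Z=-1681379.0760

X=-5337693.006 m, Y=-3061467.189 m, Z=-1681379.076 m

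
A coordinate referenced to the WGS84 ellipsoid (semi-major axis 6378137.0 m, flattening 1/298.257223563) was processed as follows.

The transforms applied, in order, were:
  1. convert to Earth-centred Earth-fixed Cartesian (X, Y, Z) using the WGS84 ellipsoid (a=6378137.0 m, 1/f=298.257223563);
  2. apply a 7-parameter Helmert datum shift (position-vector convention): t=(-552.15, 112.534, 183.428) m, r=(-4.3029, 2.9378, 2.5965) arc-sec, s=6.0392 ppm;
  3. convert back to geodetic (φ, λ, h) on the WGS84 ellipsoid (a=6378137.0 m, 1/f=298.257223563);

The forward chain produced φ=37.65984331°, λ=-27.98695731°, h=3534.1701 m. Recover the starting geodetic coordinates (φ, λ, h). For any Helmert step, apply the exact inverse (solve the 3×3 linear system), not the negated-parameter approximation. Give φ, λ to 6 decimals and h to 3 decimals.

start: φ=37.659843°, λ=-27.986957°, h=3534.170 m
→ ECEF (a=6378137.000, f=1/298.257223563): X=4466827.6218, Y=-2373750.2452, Z=3877782.9998
→ Helmert⁻¹: X=4467267.6804, Y=-2373985.5684, Z=3877590.2572
→ geod (Bowring, a=6378137.000): φ=37.65572400°, λ=-27.98697200°, h=3811.4810 m

φ=37.655724°, λ=-27.986972°, h=3811.481 m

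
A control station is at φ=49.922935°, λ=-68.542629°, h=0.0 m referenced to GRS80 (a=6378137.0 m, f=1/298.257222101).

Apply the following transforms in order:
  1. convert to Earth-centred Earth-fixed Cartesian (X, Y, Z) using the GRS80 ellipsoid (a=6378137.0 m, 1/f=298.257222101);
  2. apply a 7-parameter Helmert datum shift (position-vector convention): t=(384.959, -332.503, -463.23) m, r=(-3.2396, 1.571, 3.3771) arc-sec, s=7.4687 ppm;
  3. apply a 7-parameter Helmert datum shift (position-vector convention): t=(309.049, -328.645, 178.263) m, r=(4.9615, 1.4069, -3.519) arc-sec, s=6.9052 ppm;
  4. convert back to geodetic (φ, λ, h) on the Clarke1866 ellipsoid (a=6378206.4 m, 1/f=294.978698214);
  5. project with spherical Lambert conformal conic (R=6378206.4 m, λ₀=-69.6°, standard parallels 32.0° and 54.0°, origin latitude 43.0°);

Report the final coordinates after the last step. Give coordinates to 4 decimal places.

E=75350.4806 m, N=757881.4659 m

start: φ=49.922935°, λ=-68.542629°, h=0.000 m
→ ECEF (a=6378137.000, f=1/298.257222101): X=1505093.8468, Y=-3829255.8248, Z=4857274.7696
→ Helmert 7p (PV): X=1505589.7377, Y=-3829515.9958, Z=4856896.4965
→ Helmert 7p (PV): X=1505876.9772, Y=-3830013.5995, Z=4857005.9119
→ geod (Bowring, a=6378206.400): φ=49.91666529°, λ=-68.53634101°, h=502.5258 m
→ lcc (R=6378206.4, λ₀=-69.6°): E=75350.4806, N=757881.4659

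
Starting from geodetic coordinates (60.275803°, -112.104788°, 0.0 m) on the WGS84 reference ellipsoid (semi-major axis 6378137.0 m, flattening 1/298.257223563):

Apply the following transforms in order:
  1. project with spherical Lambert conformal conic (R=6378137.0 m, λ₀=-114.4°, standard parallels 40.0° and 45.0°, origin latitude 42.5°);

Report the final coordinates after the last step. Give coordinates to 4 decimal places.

start: φ=60.275803°, λ=-112.104788°, h=0.000 m
→ lcc (R=6378137.0, λ₀=-114.4°): E=133704.2607, N=2014060.9356

E=133704.2607 m, N=2014060.9356 m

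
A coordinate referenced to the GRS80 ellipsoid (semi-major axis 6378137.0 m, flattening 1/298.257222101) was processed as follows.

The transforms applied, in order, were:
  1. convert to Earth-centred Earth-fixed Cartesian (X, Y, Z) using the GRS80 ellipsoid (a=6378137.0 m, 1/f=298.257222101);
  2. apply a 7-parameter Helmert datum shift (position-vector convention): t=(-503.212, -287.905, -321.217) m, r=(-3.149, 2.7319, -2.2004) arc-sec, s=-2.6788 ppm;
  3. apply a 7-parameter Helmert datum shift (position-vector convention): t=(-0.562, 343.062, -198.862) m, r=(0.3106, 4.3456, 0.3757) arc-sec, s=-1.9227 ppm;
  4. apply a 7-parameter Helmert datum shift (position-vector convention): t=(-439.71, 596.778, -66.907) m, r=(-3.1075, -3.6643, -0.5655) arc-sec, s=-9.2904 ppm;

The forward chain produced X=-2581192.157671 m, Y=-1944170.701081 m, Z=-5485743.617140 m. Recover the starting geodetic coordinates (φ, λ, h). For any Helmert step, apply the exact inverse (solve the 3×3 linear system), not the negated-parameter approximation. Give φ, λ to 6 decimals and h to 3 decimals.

start: X=-2581192.1577, Y=-1944170.7011, Z=-5485743.6171 m
→ Helmert⁻¹: X=-2580868.5463, Y=-1944709.9772, Z=-5485711.1237
→ Helmert⁻¹: X=-2580760.9189, Y=-1945060.3386, Z=-5485574.2515
→ Helmert⁻¹: X=-2580171.2218, Y=-1944721.4248, Z=-5485331.5914
→ geod (Bowring, a=6378137.000): φ=-59.66891200°, λ=-142.99401000°, h=3927.3950 m

φ=-59.668912°, λ=-142.994010°, h=3927.395 m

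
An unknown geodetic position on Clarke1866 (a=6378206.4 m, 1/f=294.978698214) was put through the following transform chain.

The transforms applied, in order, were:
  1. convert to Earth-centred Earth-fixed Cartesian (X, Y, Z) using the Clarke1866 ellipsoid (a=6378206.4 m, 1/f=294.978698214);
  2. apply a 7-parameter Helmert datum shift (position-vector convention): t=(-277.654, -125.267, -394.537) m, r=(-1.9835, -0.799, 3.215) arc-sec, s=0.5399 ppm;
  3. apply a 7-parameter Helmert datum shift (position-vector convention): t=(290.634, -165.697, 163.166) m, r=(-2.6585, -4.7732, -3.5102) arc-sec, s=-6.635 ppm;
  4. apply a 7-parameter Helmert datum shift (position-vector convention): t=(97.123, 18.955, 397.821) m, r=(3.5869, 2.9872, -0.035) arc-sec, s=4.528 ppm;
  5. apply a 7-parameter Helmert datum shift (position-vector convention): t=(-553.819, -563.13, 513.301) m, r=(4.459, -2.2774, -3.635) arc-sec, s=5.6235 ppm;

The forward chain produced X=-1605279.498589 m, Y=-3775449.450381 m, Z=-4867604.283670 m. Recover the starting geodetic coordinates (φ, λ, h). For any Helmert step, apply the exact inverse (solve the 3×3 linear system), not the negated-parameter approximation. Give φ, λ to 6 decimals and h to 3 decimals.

start: X=-1605279.4986, Y=-3775449.4504, Z=-4867604.2837 m
→ Helmert⁻¹: X=-1604703.8770, Y=-3774998.6075, Z=-4867990.8839
→ Helmert⁻¹: X=-1604722.5881, Y=-3775085.4007, Z=-4868324.2532
→ Helmert⁻¹: X=-1605072.2936, Y=-3774909.3161, Z=-4868531.2325
→ Helmert⁻¹: X=-1604871.4663, Y=-3774710.1827, Z=-4868164.1492
→ geod (Bowring, a=6378206.400): φ=-50.07553000°, λ=-113.03345800°, h=239.2740 m

φ=-50.075530°, λ=-113.033458°, h=239.274 m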